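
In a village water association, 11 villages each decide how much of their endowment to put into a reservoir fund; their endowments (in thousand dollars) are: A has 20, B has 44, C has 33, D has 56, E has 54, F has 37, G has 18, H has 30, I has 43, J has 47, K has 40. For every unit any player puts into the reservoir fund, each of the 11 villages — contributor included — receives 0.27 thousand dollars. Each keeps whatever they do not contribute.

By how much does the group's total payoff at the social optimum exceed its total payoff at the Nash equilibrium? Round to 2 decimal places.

The private return per contributed unit is 0.27 < 1 for everyone, so the Nash equilibrium is zero contribution and the group total is Σ E_j = 20 + 44 + 33 + 56 + 54 + 37 + 18 + 30 + 43 + 47 + 40 = 422.
Each contributed unit returns 2.970 to the group, so the social optimum is full contribution by everyone: group total = 2.970 × 422 = 1253.34.
Efficiency loss = (2.970 − 1) × 422 = 831.34.

831.34 thousand dollars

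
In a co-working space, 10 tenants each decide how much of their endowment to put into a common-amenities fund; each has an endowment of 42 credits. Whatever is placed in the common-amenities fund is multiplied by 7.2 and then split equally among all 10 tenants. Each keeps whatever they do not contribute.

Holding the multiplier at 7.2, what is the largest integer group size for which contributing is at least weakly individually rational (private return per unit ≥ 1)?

7

Private return per unit is 7.2/(group size), which is ≥ 1 whenever the group size is ≤ 7.2.
The largest such integer is 7.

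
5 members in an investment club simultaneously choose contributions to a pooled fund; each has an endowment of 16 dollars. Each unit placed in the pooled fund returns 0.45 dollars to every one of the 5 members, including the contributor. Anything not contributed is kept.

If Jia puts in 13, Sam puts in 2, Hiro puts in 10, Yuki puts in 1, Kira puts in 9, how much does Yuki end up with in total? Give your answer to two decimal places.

30.75 dollars

Total contributed: 13 + 2 + 10 + 1 + 9 = 35.
Each receives 0.45 × 35 = 15.75 from the pooled fund.
Yuki keeps 16 − 1 = 15, so Yuki's payoff is 15 + 15.75 = 30.75.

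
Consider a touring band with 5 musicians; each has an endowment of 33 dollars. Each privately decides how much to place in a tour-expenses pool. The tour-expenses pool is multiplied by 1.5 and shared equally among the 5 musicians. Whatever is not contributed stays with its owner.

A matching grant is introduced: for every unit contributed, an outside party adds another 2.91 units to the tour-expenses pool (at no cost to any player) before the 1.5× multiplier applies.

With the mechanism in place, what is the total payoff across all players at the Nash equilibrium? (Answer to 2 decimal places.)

Under the mechanism each unit contributed yields 1.5 × 3.91 / 5 = 1.1730 back to its contributor per unit of net cost, which exceeds 1, making full contribution the dominant choice for everyone.
So the Nash equilibrium is full contribution by all 5; the group earns 1.5 × 3.91 × 165 = 967.73.

967.73 dollars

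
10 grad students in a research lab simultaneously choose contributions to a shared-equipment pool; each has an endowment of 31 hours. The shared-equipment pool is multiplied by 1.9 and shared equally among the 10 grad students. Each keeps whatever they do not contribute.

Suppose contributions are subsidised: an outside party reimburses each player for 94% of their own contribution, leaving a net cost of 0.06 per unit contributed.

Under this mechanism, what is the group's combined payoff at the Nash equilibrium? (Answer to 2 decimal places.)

The effective private return per unit is now (1.9/10) / 0.06 = 3.1667 > 1, so every player's dominant strategy flips to full contribution.
So the Nash equilibrium is full contribution by all 10; the group earns 10 × (31 × 0.94 + 1.9 × 31) = 880.40.

880.40 hours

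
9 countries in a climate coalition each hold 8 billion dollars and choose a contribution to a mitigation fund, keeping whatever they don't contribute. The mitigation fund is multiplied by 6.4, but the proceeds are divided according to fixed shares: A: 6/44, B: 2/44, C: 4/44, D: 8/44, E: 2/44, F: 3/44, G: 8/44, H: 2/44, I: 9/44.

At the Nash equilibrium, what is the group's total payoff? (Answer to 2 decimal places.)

Each unit j contributes comes back to j as 6.4 × (j's share), so j prefers to contribute only if that share exceeds 1/6.4 = 0.1563; otherwise keeping the unit dominates.
D, G and I are above the threshold, contributing 8 each; the remaining 6 contribute 0. Total contributed: 24.
The mitigation fund pays out 6.4 × 24 = 153.60 in total (split across the unequal shares, but the aggregate is all that matters for the group sum).
The 6 free-riders keep 8 each, adding 48. Group total = 48 + 153.60 = 201.60.

201.60 billion dollars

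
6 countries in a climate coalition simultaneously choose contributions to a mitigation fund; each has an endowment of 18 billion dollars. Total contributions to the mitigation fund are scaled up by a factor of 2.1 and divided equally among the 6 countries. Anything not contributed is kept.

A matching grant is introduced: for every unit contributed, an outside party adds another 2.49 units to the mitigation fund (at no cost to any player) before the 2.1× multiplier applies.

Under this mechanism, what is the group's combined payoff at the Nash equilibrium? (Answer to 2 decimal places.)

791.53 billion dollars

The effective private return per unit is now 2.1 × 3.49 / 6 = 1.2215 > 1, so every player's dominant strategy flips to full contribution.
So the Nash equilibrium is full contribution by all 6; the group earns 2.1 × 3.49 × 108 = 791.53.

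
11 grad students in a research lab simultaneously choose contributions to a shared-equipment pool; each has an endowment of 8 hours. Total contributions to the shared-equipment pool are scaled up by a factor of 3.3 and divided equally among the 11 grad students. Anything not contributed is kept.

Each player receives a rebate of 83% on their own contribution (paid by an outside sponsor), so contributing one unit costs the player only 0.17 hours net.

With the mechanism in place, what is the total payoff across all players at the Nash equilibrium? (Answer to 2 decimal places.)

The effective private return per unit is now (3.3/11) / 0.17 = 1.7647 > 1, so every player's dominant strategy flips to full contribution.
At the Nash equilibrium everyone contributes 8. Group total payoff = 11 × (8 × 0.83 + 3.3 × 8) = 363.44.

363.44 hours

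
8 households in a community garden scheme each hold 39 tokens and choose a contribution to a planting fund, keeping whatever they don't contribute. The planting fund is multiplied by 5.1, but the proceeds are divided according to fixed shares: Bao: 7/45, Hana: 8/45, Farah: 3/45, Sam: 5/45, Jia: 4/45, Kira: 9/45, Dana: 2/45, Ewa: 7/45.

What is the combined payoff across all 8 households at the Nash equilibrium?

A player with share s gets back 5.1·s per unit contributed, so full contribution is dominant for anyone with s > 1/5.1 = 0.1961 and zero contribution is dominant for anyone below.
The only share above 0.1961 is Kira's 9/45, contributing 39; the remaining 7 contribute 0. Total contributed: 39.
The planting fund pays out 5.1 × 39 = 198.90 in total (split across the unequal shares, but the aggregate is all that matters for the group sum).
The 7 free-riders keep 39 each, adding 273. Group total = 273 + 198.90 = 471.90.

471.90 tokens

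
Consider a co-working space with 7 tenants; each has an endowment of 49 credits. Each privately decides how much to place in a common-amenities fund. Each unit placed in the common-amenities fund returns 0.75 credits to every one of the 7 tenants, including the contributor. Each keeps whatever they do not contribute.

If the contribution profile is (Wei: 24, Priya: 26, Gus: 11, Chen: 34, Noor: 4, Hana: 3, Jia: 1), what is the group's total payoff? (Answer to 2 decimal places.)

Total contributed: 24 + 26 + 11 + 34 + 4 + 3 + 1 = 103; total kept: 7 × 49 − 103 = 240.
The common-amenities fund pays out 0.75 × 7 × 103 = 540.75 in aggregate.
Group total = 240 + 540.75 = 780.75.

780.75 credits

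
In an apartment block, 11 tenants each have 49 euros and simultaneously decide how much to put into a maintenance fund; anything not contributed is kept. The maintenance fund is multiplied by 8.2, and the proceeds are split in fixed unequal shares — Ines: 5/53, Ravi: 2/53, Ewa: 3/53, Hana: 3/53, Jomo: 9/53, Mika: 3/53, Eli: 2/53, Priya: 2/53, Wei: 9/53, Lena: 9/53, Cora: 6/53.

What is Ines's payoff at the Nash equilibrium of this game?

162.72 euros

For player j, contributing a unit is worthwhile iff 8.2 × (j's share) ≥ 1, i.e. iff j's share is at least 0.1220.
Jomo, Wei and Lena clear that bar, contributing 49 each; the remaining 8 contribute 0. Total contributed: 147.
Ines keeps 49 and receives 8.2 × 147 × 5/53 = 113.72 from the maintenance fund, for a payoff of 162.72.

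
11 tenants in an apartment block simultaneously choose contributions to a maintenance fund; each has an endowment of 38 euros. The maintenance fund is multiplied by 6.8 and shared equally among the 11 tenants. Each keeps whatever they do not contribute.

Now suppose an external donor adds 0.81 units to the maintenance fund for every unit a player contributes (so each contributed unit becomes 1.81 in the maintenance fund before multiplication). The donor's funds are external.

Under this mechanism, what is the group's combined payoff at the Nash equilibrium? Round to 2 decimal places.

5144.74 euros

The effective private return per unit is now 6.8 × 1.81 / 11 = 1.1189 > 1, so every player's dominant strategy flips to full contribution.
So the Nash equilibrium is full contribution by all 11; the group earns 6.8 × 1.81 × 418 = 5144.74.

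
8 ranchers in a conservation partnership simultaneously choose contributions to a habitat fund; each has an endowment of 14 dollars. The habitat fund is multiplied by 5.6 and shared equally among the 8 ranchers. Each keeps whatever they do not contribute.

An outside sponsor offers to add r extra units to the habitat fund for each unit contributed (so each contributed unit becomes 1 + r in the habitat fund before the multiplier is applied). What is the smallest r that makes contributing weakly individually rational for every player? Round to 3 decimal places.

With matching at rate r, one contributed unit becomes (1 + r) in the habitat fund and returns 5.6 × (1 + r) / 8 to the contributor.
Setting this equal to 1: 1 + r = 8/5.6 = 1.4286.
So the minimum matching rate is r = 1.4286 − 1 = 0.429.

0.429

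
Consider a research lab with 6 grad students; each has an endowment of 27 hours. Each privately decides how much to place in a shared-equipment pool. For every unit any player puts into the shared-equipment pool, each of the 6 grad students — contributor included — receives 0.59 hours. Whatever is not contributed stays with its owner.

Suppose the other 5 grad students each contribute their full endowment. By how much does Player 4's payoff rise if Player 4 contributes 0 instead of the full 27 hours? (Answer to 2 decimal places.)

Switching from a contribution of 27 to 0 lets Player 4 keep an extra 27 hours, but lowers the shared-equipment pool by 27, which costs Player 4 their own share of that drop: 0.59 × 27 = 15.93.
Net gain = 27 − 15.93 = 11.07. The private return per contributed unit (0.59) is below 1, so free-riding is indeed the best response regardless of what the others do.

11.07 hours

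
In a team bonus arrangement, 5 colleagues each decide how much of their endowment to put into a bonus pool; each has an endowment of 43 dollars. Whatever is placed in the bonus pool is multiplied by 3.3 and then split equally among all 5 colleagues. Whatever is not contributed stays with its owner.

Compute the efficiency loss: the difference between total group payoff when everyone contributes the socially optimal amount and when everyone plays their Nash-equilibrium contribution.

494.50 dollars

Each contributed unit returns 3.3/5 = 0.6600 to its contributor — below 1 — so contributing 0 is dominant for every player. At the Nash equilibrium everyone keeps their 43, and the group total is 5 × 43 = 215.
Each contributed unit returns 3.300 to the group as a whole (0.6600 to each of 5 players), which exceeds 1, so the social optimum is full contribution: group total = 3.300 × 215 = 709.50.
Efficiency loss = 709.50 − 215 = 494.50.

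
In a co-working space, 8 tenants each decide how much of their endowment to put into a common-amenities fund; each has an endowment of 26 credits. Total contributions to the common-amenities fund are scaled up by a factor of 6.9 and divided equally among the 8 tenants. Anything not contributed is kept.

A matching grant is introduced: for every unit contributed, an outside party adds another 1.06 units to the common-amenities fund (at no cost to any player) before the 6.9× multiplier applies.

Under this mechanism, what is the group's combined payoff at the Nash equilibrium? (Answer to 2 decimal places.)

The effective private return per unit is now 6.9 × 2.06 / 8 = 1.7768 > 1, so every player's dominant strategy flips to full contribution.
At the Nash equilibrium everyone contributes 26. Group total payoff = 6.9 × 2.06 × 208 = 2956.51.

2956.51 credits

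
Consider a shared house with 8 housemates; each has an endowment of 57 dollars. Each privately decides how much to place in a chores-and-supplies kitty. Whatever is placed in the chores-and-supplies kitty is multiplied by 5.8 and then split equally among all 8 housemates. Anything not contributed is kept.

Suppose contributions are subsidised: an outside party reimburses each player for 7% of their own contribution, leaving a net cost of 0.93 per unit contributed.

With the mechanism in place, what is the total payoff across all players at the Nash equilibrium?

With the mechanism, a contributed unit returns (5.8/8) / 0.93 = 0.7796 per unit of net cost — still below 1 — so contributing 0 remains dominant for every player.
Everyone keeps their endowment and the group total is 8 × 57 = 456.

456.00 dollars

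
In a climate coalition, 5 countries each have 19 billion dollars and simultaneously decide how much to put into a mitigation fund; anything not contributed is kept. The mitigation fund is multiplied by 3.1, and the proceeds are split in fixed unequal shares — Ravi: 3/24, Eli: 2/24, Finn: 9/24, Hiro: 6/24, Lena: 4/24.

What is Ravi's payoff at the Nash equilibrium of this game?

For player j, contributing a unit is worthwhile iff 3.1 × (j's share) ≥ 1, i.e. iff j's share is at least 0.3226.
Only Finn (9/24) clears that bar, contributing 19; the remaining 4 contribute 0. Total contributed: 19.
Ravi keeps 19 and receives 3.1 × 19 × 3/24 = 7.36 from the mitigation fund, for a payoff of 26.36.

26.36 billion dollars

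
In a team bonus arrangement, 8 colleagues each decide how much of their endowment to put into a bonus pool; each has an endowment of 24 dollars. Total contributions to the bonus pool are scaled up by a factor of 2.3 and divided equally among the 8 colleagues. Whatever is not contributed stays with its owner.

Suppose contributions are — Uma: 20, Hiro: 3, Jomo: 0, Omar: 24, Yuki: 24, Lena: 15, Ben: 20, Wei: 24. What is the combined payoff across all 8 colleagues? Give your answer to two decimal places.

Total contributed: 20 + 3 + 0 + 24 + 24 + 15 + 20 + 24 = 130; total kept: 8 × 24 − 130 = 62.
The bonus pool pays out 2.3 × 130 = 299.00 in aggregate.
Group total = 62 + 299.00 = 361.00.

361.00 dollars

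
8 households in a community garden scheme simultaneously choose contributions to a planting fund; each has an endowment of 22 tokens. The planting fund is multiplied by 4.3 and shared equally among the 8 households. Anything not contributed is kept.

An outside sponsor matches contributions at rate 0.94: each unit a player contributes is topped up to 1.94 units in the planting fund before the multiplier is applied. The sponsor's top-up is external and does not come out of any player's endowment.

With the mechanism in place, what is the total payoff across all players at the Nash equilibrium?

1468.19 tokens

Under the mechanism each unit contributed yields 4.3 × 1.94 / 8 = 1.0428 back to its contributor per unit of net cost, which exceeds 1, making full contribution the dominant choice for everyone.
At the Nash equilibrium everyone contributes 22. Group total payoff = 4.3 × 1.94 × 176 = 1468.19.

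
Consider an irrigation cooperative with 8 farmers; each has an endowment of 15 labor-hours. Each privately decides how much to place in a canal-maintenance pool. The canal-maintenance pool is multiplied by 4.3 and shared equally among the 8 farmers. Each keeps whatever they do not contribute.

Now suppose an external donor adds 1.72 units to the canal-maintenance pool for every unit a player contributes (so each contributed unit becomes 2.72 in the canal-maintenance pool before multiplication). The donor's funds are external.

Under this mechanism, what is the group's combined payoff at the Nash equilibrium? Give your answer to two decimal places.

With the mechanism, a contributed unit returns 4.3 × 2.72 / 8 = 1.4620 per unit of net cost to the contributor — now above 1 — so contributing fully is weakly dominant for every player.
So the Nash equilibrium is full contribution by all 8; the group earns 4.3 × 2.72 × 120 = 1403.52.

1403.52 labor-hours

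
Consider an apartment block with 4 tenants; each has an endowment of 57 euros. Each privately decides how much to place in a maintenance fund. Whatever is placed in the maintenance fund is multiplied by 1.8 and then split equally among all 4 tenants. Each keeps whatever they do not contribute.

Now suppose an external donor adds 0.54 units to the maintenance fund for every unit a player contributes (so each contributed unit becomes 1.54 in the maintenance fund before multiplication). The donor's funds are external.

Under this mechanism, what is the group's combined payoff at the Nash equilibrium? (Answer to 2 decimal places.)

228.00 euros

With the mechanism, a contributed unit returns 1.8 × 1.54 / 4 = 0.6930 per unit of net cost — still below 1 — so contributing 0 remains dominant for every player.
At the Nash equilibrium no one contributes; group total payoff = 4 × 57 = 228.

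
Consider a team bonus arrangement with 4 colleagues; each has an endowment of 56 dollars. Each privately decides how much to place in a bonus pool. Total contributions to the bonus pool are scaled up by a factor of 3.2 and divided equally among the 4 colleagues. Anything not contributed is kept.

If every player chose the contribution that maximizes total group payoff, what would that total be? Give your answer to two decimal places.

Each contributed unit returns 3.200 to the group as a whole (0.8000 to each of 4 players), which exceeds 1, so the social optimum is full contribution: group total = 3.200 × 224 = 716.80.

716.80 dollars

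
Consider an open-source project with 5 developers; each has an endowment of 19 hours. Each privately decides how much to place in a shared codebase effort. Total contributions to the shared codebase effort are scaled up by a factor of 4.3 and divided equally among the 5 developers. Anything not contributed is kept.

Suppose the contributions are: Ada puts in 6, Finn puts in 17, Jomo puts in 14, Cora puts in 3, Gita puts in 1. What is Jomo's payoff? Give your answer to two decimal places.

40.26 hours

Total contributed: 6 + 17 + 14 + 3 + 1 = 41.
Each receives 4.3 × 41 / 5 = 35.26 from the shared codebase effort.
Jomo keeps 19 − 14 = 5, so Jomo's payoff is 5 + 35.26 = 40.26.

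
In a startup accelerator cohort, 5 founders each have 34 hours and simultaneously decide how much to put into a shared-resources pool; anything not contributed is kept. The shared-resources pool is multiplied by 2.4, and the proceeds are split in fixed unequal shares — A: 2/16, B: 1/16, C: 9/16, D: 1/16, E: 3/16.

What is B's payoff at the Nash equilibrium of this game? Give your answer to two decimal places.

Each unit j contributes comes back to j as 2.4 × (j's share), so j prefers to contribute only if that share exceeds 1/2.4 = 0.4167; otherwise keeping the unit dominates.
The only share above 0.4167 is C's 9/16, contributing 34; the remaining 4 contribute 0. Total contributed: 34.
B keeps 34 and receives 2.4 × 34 × 1/16 = 5.10 from the shared-resources pool, for a payoff of 39.10.

39.10 hours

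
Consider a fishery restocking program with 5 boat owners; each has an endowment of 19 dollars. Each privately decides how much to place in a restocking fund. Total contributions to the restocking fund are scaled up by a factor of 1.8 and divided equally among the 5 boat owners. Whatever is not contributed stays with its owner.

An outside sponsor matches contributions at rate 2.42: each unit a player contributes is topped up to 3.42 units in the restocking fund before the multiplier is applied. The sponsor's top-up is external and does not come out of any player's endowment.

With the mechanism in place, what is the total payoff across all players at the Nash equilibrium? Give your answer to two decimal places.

Under the mechanism each unit contributed yields 1.8 × 3.42 / 5 = 1.2312 back to its contributor per unit of net cost, which exceeds 1, making full contribution the dominant choice for everyone.
So the Nash equilibrium is full contribution by all 5; the group earns 1.8 × 3.42 × 95 = 584.82.

584.82 dollars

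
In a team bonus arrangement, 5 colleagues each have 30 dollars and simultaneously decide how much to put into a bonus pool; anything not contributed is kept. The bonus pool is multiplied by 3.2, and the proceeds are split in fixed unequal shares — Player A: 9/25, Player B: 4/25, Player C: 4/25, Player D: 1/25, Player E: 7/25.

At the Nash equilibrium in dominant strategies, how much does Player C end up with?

Player j's private return per contributed unit is 3.2 × (j's share). Contributing is weakly dominant for j when that share is at least 1/3.2 = 0.3125, and contributing 0 is dominant otherwise.
The only share above 0.3125 is Player A's 9/25, contributing 30; the remaining 4 contribute 0. Total contributed: 30.
Player C keeps 30 and receives 3.2 × 30 × 4/25 = 15.36 from the bonus pool, for a payoff of 45.36.

45.36 dollars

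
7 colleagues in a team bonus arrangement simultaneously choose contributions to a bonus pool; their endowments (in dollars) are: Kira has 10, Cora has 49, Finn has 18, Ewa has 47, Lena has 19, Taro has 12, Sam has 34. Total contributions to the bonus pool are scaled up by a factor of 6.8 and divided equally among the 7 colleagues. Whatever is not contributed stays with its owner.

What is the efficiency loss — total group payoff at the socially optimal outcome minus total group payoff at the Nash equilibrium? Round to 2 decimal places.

The private return per contributed unit is 6.8/7 = 0.9714 < 1 for every player regardless of endowment, so the Nash equilibrium is zero contribution and the group total is Σ E_j = 10 + 49 + 18 + 47 + 19 + 12 + 34 = 189.
Each contributed unit returns 6.800 to the group, so the social optimum is full contribution by everyone: group total = 6.800 × 189 = 1285.20.
Efficiency loss = (6.800 − 1) × 189 = 1096.20.

1096.20 dollars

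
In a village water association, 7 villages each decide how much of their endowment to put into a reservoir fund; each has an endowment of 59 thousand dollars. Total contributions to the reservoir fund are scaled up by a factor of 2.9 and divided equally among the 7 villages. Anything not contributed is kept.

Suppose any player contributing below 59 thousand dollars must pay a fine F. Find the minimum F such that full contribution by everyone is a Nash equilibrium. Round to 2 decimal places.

Given the others contribute fully, the best deviation is to contribute 0 (any partial contribution still incurs the fine and gives up units whose private return 0.4143 is below 1).
Deviating from 59 to 0 saves 59 thousand dollars but forfeits the deviator's share of the drop in the reservoir fund: 2.9/7 × 59 = 24.44.
So the deviation gain is 59 − 24.44 = 34.56, and the fine must be at least 34.56 thousand dollars to wipe it out.

34.56 thousand dollars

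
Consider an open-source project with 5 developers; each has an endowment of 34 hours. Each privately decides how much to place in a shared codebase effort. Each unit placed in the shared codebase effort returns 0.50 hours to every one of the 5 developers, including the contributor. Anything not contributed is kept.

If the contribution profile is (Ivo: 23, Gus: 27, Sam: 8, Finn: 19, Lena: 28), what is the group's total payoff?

327.50 hours

Total contributed: 23 + 27 + 8 + 19 + 28 = 105; total kept: 5 × 34 − 105 = 65.
The shared codebase effort pays out 0.50 × 5 × 105 = 262.50 in aggregate.
Group total = 65 + 262.50 = 327.50.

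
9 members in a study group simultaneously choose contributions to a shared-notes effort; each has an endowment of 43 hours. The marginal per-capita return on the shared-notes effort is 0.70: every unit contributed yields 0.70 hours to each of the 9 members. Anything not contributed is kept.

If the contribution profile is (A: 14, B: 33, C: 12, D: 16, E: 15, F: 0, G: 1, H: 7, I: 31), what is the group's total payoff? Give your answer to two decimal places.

1070.70 hours

Total contributed: 14 + 33 + 12 + 16 + 15 + 0 + 1 + 7 + 31 = 129; total kept: 9 × 43 − 129 = 258.
The shared-notes effort pays out 0.70 × 9 × 129 = 812.70 in aggregate.
Group total = 258 + 812.70 = 1070.70.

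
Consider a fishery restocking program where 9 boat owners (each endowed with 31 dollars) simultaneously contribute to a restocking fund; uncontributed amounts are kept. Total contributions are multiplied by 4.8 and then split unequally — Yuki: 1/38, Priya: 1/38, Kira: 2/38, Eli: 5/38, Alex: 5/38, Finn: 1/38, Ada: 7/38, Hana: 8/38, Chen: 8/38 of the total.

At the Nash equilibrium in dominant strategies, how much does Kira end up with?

46.66 dollars

A player with share s gets back 4.8·s per unit contributed, so full contribution is dominant for anyone with s > 1/4.8 = 0.2083 and zero contribution is dominant for anyone below.
Hana and Chen clear that bar, contributing 31 each; the remaining 7 contribute 0. Total contributed: 62.
Kira keeps 31 and receives 4.8 × 62 × 2/38 = 15.66 from the restocking fund, for a payoff of 46.66.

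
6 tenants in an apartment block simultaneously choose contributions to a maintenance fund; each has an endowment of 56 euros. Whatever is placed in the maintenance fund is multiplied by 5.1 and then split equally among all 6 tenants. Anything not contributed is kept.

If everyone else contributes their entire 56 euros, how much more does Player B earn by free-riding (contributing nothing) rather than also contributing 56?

8.40 euros

Switching from a contribution of 56 to 0 lets Player B keep an extra 56 euros, but lowers the maintenance fund by 56, which costs Player B their own share of that drop: 5.1/6 × 56 = 47.60.
Net gain = 56 − 47.60 = 8.40. The private return per contributed unit (0.8500) is below 1, so free-riding is indeed the best response regardless of what the others do.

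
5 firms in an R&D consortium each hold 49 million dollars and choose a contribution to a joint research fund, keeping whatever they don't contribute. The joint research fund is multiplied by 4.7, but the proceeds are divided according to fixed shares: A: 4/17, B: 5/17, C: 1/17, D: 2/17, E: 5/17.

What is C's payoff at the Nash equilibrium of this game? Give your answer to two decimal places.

89.64 million dollars

Player j's private return per contributed unit is 4.7 × (j's share). Contributing is weakly dominant for j when that share is at least 1/4.7 = 0.2128, and contributing 0 is dominant otherwise.
A, B and E clear that bar, contributing 49 each; the remaining 2 contribute 0. Total contributed: 147.
C keeps 49 and receives 4.7 × 147 × 1/17 = 40.64 from the joint research fund, for a payoff of 89.64.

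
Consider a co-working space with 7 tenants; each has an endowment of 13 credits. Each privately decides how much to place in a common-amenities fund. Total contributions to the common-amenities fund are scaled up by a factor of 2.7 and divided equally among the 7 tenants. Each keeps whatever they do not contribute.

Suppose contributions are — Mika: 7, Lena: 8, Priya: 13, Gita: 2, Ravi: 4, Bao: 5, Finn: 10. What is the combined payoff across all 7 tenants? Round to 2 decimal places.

Total contributed: 7 + 8 + 13 + 2 + 4 + 5 + 10 = 49; total kept: 7 × 13 − 49 = 42.
The common-amenities fund pays out 2.7 × 49 = 132.30 in aggregate.
Group total = 42 + 132.30 = 174.30.

174.30 credits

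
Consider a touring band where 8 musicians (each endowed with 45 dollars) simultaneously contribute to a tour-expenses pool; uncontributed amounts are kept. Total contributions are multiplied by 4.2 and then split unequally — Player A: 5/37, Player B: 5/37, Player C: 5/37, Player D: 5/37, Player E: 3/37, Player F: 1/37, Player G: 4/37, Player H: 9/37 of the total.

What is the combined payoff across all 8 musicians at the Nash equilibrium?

Each unit j contributes comes back to j as 4.2 × (j's share), so j prefers to contribute only if that share exceeds 1/4.2 = 0.2381; otherwise keeping the unit dominates.
Only Player H (9/37) clears that bar, contributing 45; the remaining 7 contribute 0. Total contributed: 45.
The tour-expenses pool pays out 4.2 × 45 = 189.00 in total (split across the unequal shares, but the aggregate is all that matters for the group sum).
The 7 free-riders keep 45 each, adding 315. Group total = 315 + 189.00 = 504.00.

504.00 dollars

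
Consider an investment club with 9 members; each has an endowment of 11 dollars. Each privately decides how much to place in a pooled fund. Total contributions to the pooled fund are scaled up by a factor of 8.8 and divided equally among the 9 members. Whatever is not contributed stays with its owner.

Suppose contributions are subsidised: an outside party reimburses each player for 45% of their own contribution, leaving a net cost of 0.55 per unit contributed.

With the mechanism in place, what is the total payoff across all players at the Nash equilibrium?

Under the mechanism each unit contributed yields (8.8/9) / 0.55 = 1.7778 back to its contributor per unit of net cost, which exceeds 1, making full contribution the dominant choice for everyone.
So the Nash equilibrium is full contribution by all 9; the group earns 9 × (11 × 0.45 + 8.8 × 11) = 915.75.

915.75 dollars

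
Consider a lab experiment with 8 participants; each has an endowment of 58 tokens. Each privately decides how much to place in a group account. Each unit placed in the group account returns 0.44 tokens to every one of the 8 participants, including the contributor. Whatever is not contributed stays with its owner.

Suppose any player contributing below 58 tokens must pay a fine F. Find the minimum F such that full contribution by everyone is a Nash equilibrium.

32.48 tokens

Given the others contribute fully, the best deviation is to contribute 0 (any partial contribution still incurs the fine and gives up units whose private return 0.44 is below 1).
Deviating from 58 to 0 saves 58 tokens but forfeits the deviator's share of the drop in the group account: 0.44 × 58 = 25.52.
So the deviation gain is 58 − 25.52 = 32.48, and the fine must be at least 32.48 tokens to wipe it out.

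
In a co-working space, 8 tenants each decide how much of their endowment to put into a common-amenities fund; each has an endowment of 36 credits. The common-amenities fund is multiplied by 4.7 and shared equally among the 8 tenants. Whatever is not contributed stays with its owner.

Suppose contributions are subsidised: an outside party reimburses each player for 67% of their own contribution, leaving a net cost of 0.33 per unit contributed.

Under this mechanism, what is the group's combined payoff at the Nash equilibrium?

Under the mechanism each unit contributed yields (4.7/8) / 0.33 = 1.7803 back to its contributor per unit of net cost, which exceeds 1, making full contribution the dominant choice for everyone.
So the Nash equilibrium is full contribution by all 8; the group earns 8 × (36 × 0.67 + 4.7 × 36) = 1546.56.

1546.56 credits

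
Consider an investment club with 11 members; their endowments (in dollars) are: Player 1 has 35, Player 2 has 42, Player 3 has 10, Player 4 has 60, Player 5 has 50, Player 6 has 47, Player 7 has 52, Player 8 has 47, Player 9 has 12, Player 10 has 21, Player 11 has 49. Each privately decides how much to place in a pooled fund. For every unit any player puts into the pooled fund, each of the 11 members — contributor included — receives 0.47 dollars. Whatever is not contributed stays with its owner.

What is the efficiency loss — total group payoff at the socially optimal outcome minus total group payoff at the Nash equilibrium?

The private return per contributed unit is 0.47 < 1 for everyone, so the Nash equilibrium is zero contribution and the group total is Σ E_j = 35 + 42 + 10 + 60 + 50 + 47 + 52 + 47 + 12 + 21 + 49 = 425.
Each contributed unit returns 5.170 to the group, so the social optimum is full contribution by everyone: group total = 5.170 × 425 = 2197.25.
Efficiency loss = (5.170 − 1) × 425 = 1772.25.

1772.25 dollars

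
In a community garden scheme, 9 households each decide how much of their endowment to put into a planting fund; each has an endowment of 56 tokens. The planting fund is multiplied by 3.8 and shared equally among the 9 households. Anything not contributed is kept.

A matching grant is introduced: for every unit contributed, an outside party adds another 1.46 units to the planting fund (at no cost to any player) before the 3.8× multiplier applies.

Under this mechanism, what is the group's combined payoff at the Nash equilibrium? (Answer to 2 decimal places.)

With the mechanism, a contributed unit returns 3.8 × 2.46 / 9 = 1.0387 per unit of net cost to the contributor — now above 1 — so contributing fully is weakly dominant for every player.
At the Nash equilibrium everyone contributes 56. Group total payoff = 3.8 × 2.46 × 504 = 4711.39.

4711.39 tokens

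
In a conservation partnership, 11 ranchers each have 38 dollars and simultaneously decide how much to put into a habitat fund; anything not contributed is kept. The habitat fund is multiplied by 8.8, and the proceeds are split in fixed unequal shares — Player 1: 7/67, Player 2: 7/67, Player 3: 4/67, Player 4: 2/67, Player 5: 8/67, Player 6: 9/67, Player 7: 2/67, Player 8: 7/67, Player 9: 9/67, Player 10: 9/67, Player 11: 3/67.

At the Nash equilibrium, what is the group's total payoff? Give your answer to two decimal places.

1603.60 dollars

Each unit j contributes comes back to j as 8.8 × (j's share), so j prefers to contribute only if that share exceeds 1/8.8 = 0.1136; otherwise keeping the unit dominates.
The shares above 0.1136 belong to Player 5, Player 6, Player 9 and Player 10, contributing 38 each; the remaining 7 contribute 0. Total contributed: 152.
The habitat fund pays out 8.8 × 152 = 1337.60 in total (split across the unequal shares, but the aggregate is all that matters for the group sum).
The 7 free-riders keep 38 each, adding 266. Group total = 266 + 1337.60 = 1603.60.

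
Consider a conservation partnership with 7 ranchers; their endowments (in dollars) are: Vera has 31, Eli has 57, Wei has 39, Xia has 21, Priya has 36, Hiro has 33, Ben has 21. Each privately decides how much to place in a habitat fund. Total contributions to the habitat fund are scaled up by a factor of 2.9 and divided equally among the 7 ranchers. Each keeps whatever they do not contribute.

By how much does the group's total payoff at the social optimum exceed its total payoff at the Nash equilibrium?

452.20 dollars

The private return per contributed unit is 2.9/7 = 0.4143 < 1 for every player regardless of endowment, so the Nash equilibrium is zero contribution and the group total is Σ E_j = 31 + 57 + 39 + 21 + 36 + 33 + 21 = 238.
Each contributed unit returns 2.900 to the group, so the social optimum is full contribution by everyone: group total = 2.900 × 238 = 690.20.
Efficiency loss = (2.900 − 1) × 238 = 452.20.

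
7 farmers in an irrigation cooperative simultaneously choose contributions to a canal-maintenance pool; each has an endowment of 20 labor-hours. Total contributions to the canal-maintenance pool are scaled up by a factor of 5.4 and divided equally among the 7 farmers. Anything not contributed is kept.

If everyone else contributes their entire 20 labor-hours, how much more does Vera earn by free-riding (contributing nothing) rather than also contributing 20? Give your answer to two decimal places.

Switching from a contribution of 20 to 0 lets Vera keep an extra 20 labor-hours, but lowers the canal-maintenance pool by 20, which costs Vera their own share of that drop: 5.4/7 × 20 = 15.43.
Net gain = 20 − 15.43 = 4.57. The private return per contributed unit (0.7714) is below 1, so free-riding is indeed the best response regardless of what the others do.

4.57 labor-hours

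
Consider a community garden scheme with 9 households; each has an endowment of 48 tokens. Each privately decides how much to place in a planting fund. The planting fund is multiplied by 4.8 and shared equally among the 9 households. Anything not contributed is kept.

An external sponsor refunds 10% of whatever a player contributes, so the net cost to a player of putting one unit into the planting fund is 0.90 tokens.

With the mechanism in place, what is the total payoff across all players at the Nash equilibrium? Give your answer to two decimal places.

432.00 tokens

Even with the mechanism, each unit contributed returns only (4.8/9) / 0.90 = 0.5926 per unit of net cost, so contributing nothing is still dominant.
At the Nash equilibrium no one contributes; group total payoff = 9 × 48 = 432.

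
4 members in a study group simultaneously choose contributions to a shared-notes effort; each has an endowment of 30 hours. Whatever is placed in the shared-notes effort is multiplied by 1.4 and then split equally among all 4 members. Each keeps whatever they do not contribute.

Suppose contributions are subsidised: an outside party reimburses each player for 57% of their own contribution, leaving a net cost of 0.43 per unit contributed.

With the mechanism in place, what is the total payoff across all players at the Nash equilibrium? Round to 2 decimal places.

Even with the mechanism, each unit contributed returns only (1.4/4) / 0.43 = 0.8140 per unit of net cost, so contributing nothing is still dominant.
Everyone keeps their endowment and the group total is 4 × 30 = 120.

120.00 hours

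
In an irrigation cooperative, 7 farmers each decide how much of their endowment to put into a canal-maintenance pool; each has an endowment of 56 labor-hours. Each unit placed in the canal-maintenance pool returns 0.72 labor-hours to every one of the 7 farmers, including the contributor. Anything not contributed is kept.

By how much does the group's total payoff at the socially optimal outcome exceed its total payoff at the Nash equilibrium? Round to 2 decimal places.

1583.68 labor-hours

The private return per contributed unit is 0.72 < 1, so contributing 0 is dominant for every player. At the Nash equilibrium everyone keeps their 56, and the group total is 7 × 56 = 392.
Each contributed unit returns 5.040 to the group as a whole (0.72 to each of 7 players), which exceeds 1, so the social optimum is full contribution: group total = 5.040 × 392 = 1975.68.
Efficiency loss = 1975.68 − 392 = 1583.68.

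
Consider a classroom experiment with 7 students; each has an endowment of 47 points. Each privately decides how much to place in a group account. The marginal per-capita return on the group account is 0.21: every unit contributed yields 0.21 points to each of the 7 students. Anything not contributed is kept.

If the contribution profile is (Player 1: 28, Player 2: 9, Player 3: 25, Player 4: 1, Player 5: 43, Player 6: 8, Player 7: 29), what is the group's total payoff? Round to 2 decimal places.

Total contributed: 28 + 9 + 25 + 1 + 43 + 8 + 29 = 143; total kept: 7 × 47 − 143 = 186.
The group account pays out 0.21 × 7 × 143 = 210.21 in aggregate.
Group total = 186 + 210.21 = 396.21.

396.21 points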